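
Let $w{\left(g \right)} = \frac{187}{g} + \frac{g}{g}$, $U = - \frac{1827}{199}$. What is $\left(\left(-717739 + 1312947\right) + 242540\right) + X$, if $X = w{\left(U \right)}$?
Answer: $\frac{1530530210}{1827} \approx 8.3773 \cdot 10^{5}$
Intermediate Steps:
$U = - \frac{1827}{199}$ ($U = \left(-1827\right) \frac{1}{199} = - \frac{1827}{199} \approx -9.1809$)
$w{\left(g \right)} = 1 + \frac{187}{g}$ ($w{\left(g \right)} = \frac{187}{g} + 1 = 1 + \frac{187}{g}$)
$X = - \frac{35386}{1827}$ ($X = \frac{187 - \frac{1827}{199}}{- \frac{1827}{199}} = \left(- \frac{199}{1827}\right) \frac{35386}{199} = - \frac{35386}{1827} \approx -19.368$)
$\left(\left(-717739 + 1312947\right) + 242540\right) + X = \left(\left(-717739 + 1312947\right) + 242540\right) - \frac{35386}{1827} = \left(595208 + 242540\right) - \frac{35386}{1827} = 837748 - \frac{35386}{1827} = \frac{1530530210}{1827}$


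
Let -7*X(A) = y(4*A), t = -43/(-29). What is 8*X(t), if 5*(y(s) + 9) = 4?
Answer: 328/35 ≈ 9.3714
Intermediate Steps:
y(s) = -41/5 (y(s) = -9 + (1/5)*4 = -9 + 4/5 = -41/5)
t = 43/29 (t = -43*(-1/29) = 43/29 ≈ 1.4828)
X(A) = 41/35 (X(A) = -1/7*(-41/5) = 41/35)
8*X(t) = 8*(41/35) = 328/35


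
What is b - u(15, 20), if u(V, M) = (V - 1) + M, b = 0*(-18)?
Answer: -34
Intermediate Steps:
b = 0
u(V, M) = -1 + M + V (u(V, M) = (-1 + V) + M = -1 + M + V)
b - u(15, 20) = 0 - (-1 + 20 + 15) = 0 - 1*34 = 0 - 34 = -34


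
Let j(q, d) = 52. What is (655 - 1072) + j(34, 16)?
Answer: -365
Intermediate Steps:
(655 - 1072) + j(34, 16) = (655 - 1072) + 52 = -417 + 52 = -365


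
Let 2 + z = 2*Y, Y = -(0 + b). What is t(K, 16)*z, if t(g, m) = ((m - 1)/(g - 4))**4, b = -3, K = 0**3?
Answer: 50625/64 ≈ 791.02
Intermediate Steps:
K = 0
t(g, m) = (-1 + m)**4/(-4 + g)**4 (t(g, m) = ((-1 + m)/(-4 + g))**4 = (-1 + m)**4/(-4 + g)**4)
Y = 3 (Y = -(0 - 3) = -1*(-3) = 3)
z = 4 (z = -2 + 2*3 = -2 + 6 = 4)
t(K, 16)*z = ((-1 + 16)**4/(-4 + 0)**4)*4 = (15**4/(-4)**4)*4 = (50625*(1/256))*4 = (50625/256)*4 = 50625/64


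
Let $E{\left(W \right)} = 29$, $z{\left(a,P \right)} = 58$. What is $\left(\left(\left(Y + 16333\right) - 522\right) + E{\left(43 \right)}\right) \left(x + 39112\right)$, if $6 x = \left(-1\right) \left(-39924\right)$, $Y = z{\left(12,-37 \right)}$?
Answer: $727587868$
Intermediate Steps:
$Y = 58$
$x = 6654$ ($x = \frac{\left(-1\right) \left(-39924\right)}{6} = \frac{1}{6} \cdot 39924 = 6654$)
$\left(\left(\left(Y + 16333\right) - 522\right) + E{\left(43 \right)}\right) \left(x + 39112\right) = \left(\left(\left(58 + 16333\right) - 522\right) + 29\right) \left(6654 + 39112\right) = \left(\left(16391 - 522\right) + 29\right) 45766 = \left(15869 + 29\right) 45766 = 15898 \cdot 45766 = 727587868$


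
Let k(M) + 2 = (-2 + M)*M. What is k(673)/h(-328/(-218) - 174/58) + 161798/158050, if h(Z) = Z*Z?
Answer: 423989755271056/2099615225 ≈ 2.0194e+5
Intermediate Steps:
k(M) = -2 + M*(-2 + M) (k(M) = -2 + (-2 + M)*M = -2 + M*(-2 + M))
h(Z) = Z²
k(673)/h(-328/(-218) - 174/58) + 161798/158050 = (-2 + 673² - 2*673)/((-328/(-218) - 174/58)²) + 161798/158050 = (-2 + 452929 - 1346)/((-328*(-1/218) - 174*1/58)²) + 161798*(1/158050) = 451581/((164/109 - 3)²) + 80899/79025 = 451581/((-163/109)²) + 80899/79025 = 451581/(26569/11881) + 80899/79025 = 451581*(11881/26569) + 80899/79025 = 5365233861/26569 + 80899/79025 = 423989755271056/2099615225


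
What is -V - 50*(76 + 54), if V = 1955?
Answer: -8455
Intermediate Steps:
-V - 50*(76 + 54) = -1*1955 - 50*(76 + 54) = -1955 - 50*130 = -1955 - 1*6500 = -1955 - 6500 = -8455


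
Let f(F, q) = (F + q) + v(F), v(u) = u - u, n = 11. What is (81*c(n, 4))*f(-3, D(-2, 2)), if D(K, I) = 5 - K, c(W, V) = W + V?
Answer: 4860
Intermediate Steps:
c(W, V) = V + W
v(u) = 0
f(F, q) = F + q (f(F, q) = (F + q) + 0 = F + q)
(81*c(n, 4))*f(-3, D(-2, 2)) = (81*(4 + 11))*(-3 + (5 - 1*(-2))) = (81*15)*(-3 + (5 + 2)) = 1215*(-3 + 7) = 1215*4 = 4860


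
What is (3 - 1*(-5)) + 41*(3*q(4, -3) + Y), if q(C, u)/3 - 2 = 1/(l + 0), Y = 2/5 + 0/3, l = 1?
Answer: 5657/5 ≈ 1131.4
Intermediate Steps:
Y = ⅖ (Y = 2*(⅕) + 0*(⅓) = ⅖ + 0 = ⅖ ≈ 0.40000)
q(C, u) = 9 (q(C, u) = 6 + 3/(1 + 0) = 6 + 3/1 = 6 + 3*1 = 6 + 3 = 9)
(3 - 1*(-5)) + 41*(3*q(4, -3) + Y) = (3 - 1*(-5)) + 41*(3*9 + ⅖) = (3 + 5) + 41*(27 + ⅖) = 8 + 41*(137/5) = 8 + 5617/5 = 5657/5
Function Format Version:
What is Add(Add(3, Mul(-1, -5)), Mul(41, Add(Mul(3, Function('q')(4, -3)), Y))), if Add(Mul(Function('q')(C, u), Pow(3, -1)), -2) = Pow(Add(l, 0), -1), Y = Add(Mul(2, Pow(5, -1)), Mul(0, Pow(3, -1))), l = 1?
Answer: Rational(5657, 5) ≈ 1131.4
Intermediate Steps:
Y = Rational(2, 5) (Y = Add(Mul(2, Rational(1, 5)), Mul(0, Rational(1, 3))) = Add(Rational(2, 5), 0) = Rational(2, 5) ≈ 0.40000)
Function('q')(C, u) = 9 (Function('q')(C, u) = Add(6, Mul(3, Pow(Add(1, 0), -1))) = Add(6, Mul(3, Pow(1, -1))) = Add(6, Mul(3, 1)) = Add(6, 3) = 9)
Add(Add(3, Mul(-1, -5)), Mul(41, Add(Mul(3, Function('q')(4, -3)), Y))) = Add(Add(3, Mul(-1, -5)), Mul(41, Add(Mul(3, 9), Rational(2, 5)))) = Add(Add(3, 5), Mul(41, Add(27, Rational(2, 5)))) = Add(8, Mul(41, Rational(137, 5))) = Add(8, Rational(5617, 5)) = Rational(5657, 5)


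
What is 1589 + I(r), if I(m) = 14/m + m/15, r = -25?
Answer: 119008/75 ≈ 1586.8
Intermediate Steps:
I(m) = 14/m + m/15 (I(m) = 14/m + m*(1/15) = 14/m + m/15)
1589 + I(r) = 1589 + (14/(-25) + (1/15)*(-25)) = 1589 + (14*(-1/25) - 5/3) = 1589 + (-14/25 - 5/3) = 1589 - 167/75 = 119008/75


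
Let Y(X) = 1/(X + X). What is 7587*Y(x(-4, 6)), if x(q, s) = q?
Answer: -7587/8 ≈ -948.38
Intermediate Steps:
Y(X) = 1/(2*X)
7587*Y(x(-4, 6)) = 7587*((½)/(-4)) = 7587*((½)*(-¼)) = 7587*(-⅛) = -7587/8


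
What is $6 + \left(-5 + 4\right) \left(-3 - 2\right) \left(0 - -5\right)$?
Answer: $31$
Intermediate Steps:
$6 + \left(-5 + 4\right) \left(-3 - 2\right) \left(0 - -5\right) = 6 + \left(-1\right) \left(-5\right) \left(0 + 5\right) = 6 + 5 \cdot 5 = 6 + 25 = 31$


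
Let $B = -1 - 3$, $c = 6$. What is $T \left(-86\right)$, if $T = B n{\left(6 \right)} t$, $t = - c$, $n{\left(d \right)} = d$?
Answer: $-12384$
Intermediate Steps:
$t = -6$ ($t = \left(-1\right) 6 = -6$)
$B = -4$
$T = 144$ ($T = \left(-4\right) 6 \left(-6\right) = \left(-24\right) \left(-6\right) = 144$)
$T \left(-86\right) = 144 \left(-86\right) = -12384$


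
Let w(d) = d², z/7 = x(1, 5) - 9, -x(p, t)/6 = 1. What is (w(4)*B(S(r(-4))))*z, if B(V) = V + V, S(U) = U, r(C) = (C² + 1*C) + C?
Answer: -26880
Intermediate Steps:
r(C) = C² + 2*C (r(C) = (C² + C) + C = (C + C²) + C = C² + 2*C)
x(p, t) = -6 (x(p, t) = -6*1 = -6)
B(V) = 2*V
z = -105 (z = 7*(-6 - 9) = 7*(-15) = -105)
(w(4)*B(S(r(-4))))*z = (4²*(2*(-4*(2 - 4))))*(-105) = (16*(2*(-4*(-2))))*(-105) = (16*(2*8))*(-105) = (16*16)*(-105) = 256*(-105) = -26880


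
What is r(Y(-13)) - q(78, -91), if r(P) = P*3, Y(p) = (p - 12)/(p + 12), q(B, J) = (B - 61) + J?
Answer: 149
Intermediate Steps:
q(B, J) = -61 + B + J (q(B, J) = (-61 + B) + J = -61 + B + J)
Y(p) = (-12 + p)/(12 + p)
r(P) = 3*P
r(Y(-13)) - q(78, -91) = 3*((-12 - 13)/(12 - 13)) - (-61 + 78 - 91) = 3*(-25/(-1)) - 1*(-74) = 3*(-1*(-25)) + 74 = 3*25 + 74 = 75 + 74 = 149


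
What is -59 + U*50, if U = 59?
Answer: 2891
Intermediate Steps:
-59 + U*50 = -59 + 59*50 = -59 + 2950 = 2891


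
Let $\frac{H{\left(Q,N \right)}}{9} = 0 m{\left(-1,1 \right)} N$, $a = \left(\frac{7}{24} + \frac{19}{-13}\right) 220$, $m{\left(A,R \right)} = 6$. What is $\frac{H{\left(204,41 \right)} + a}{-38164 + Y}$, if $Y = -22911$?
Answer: $\frac{803}{190554} \approx 0.004214$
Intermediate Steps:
$a = - \frac{20075}{78}$ ($a = \left(7 \cdot \frac{1}{24} + 19 \left(- \frac{1}{13}\right)\right) 220 = \left(\frac{7}{24} - \frac{19}{13}\right) 220 = \left(- \frac{365}{312}\right) 220 = - \frac{20075}{78} \approx -257.37$)
$H{\left(Q,N \right)} = 0$ ($H{\left(Q,N \right)} = 9 \cdot 0 \cdot 6 N = 9 \cdot 0 N = 9 \cdot 0 = 0$)
$\frac{H{\left(204,41 \right)} + a}{-38164 + Y} = \frac{0 - \frac{20075}{78}}{-38164 - 22911} = - \frac{20075}{78 \left(-61075\right)} = \left(- \frac{20075}{78}\right) \left(- \frac{1}{61075}\right) = \frac{803}{190554}$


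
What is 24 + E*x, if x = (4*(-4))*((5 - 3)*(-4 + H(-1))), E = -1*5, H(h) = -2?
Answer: -936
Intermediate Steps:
E = -5
x = 192 (x = (4*(-4))*((5 - 3)*(-4 - 2)) = -32*(-6) = -16*(-12) = 192)
24 + E*x = 24 - 5*192 = 24 - 960 = -936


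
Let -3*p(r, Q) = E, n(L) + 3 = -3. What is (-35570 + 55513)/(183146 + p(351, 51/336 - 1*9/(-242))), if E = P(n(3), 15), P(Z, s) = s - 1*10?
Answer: 59829/549433 ≈ 0.10889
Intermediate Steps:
n(L) = -6 (n(L) = -3 - 3 = -6)
P(Z, s) = -10 + s (P(Z, s) = s - 10 = -10 + s)
E = 5 (E = -10 + 15 = 5)
p(r, Q) = -5/3 (p(r, Q) = -⅓*5 = -5/3)
(-35570 + 55513)/(183146 + p(351, 51/336 - 1*9/(-242))) = (-35570 + 55513)/(183146 - 5/3) = 19943/(549433/3) = 19943*(3/549433) = 59829/549433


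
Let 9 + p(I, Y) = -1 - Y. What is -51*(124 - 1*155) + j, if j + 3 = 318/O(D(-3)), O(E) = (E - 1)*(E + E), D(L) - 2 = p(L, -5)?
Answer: 6365/4 ≈ 1591.3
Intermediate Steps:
p(I, Y) = -10 - Y (p(I, Y) = -9 + (-1 - Y) = -10 - Y)
D(L) = -3 (D(L) = 2 + (-10 - 1*(-5)) = 2 + (-10 + 5) = 2 - 5 = -3)
O(E) = 2*E*(-1 + E) (O(E) = (-1 + E)*(2*E) = 2*E*(-1 + E))
j = 41/4 (j = -3 + 318/((2*(-3)*(-1 - 3))) = -3 + 318/((2*(-3)*(-4))) = -3 + 318/24 = -3 + 318*(1/24) = -3 + 53/4 = 41/4 ≈ 10.250)
-51*(124 - 1*155) + j = -51*(124 - 1*155) + 41/4 = -51*(124 - 155) + 41/4 = -51*(-31) + 41/4 = 1581 + 41/4 = 6365/4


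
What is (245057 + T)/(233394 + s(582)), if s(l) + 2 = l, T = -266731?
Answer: -10837/116987 ≈ -0.092634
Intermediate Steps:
s(l) = -2 + l
(245057 + T)/(233394 + s(582)) = (245057 - 266731)/(233394 + (-2 + 582)) = -21674/(233394 + 580) = -21674/233974 = -21674*1/233974 = -10837/116987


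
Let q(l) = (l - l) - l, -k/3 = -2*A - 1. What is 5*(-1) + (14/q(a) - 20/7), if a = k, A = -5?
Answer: -1387/189 ≈ -7.3386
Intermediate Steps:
k = -27 (k = -3*(-2*(-5) - 1) = -3*(10 - 1) = -3*9 = -27)
a = -27
q(l) = -l (q(l) = 0 - l = -l)
5*(-1) + (14/q(a) - 20/7) = 5*(-1) + (14/((-1*(-27))) - 20/7) = -5 + (14/27 - 20*1/7) = -5 + (14*(1/27) - 20/7) = -5 + (14/27 - 20/7) = -5 - 442/189 = -1387/189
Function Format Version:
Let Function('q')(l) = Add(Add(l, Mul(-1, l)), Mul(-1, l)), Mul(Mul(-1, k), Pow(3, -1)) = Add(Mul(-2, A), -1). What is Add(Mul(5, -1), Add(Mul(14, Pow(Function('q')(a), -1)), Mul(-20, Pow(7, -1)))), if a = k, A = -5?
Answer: Rational(-1387, 189) ≈ -7.3386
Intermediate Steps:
k = -27 (k = Mul(-3, Add(Mul(-2, -5), -1)) = Mul(-3, Add(10, -1)) = Mul(-3, 9) = -27)
a = -27
Function('q')(l) = Mul(-1, l) (Function('q')(l) = Add(0, Mul(-1, l)) = Mul(-1, l))
Add(Mul(5, -1), Add(Mul(14, Pow(Function('q')(a), -1)), Mul(-20, Pow(7, -1)))) = Add(Mul(5, -1), Add(Mul(14, Pow(Mul(-1, -27), -1)), Mul(-20, Pow(7, -1)))) = Add(-5, Add(Mul(14, Pow(27, -1)), Mul(-20, Rational(1, 7)))) = Add(-5, Add(Mul(14, Rational(1, 27)), Rational(-20, 7))) = Add(-5, Add(Rational(14, 27), Rational(-20, 7))) = Add(-5, Rational(-442, 189)) = Rational(-1387, 189)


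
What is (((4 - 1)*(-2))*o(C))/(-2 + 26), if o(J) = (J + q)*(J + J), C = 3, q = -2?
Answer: -3/2 ≈ -1.5000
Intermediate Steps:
o(J) = 2*J*(-2 + J) (o(J) = (J - 2)*(J + J) = (-2 + J)*(2*J) = 2*J*(-2 + J))
(((4 - 1)*(-2))*o(C))/(-2 + 26) = (((4 - 1)*(-2))*(2*3*(-2 + 3)))/(-2 + 26) = ((3*(-2))*(2*3*1))/24 = -6*6*(1/24) = -36*1/24 = -3/2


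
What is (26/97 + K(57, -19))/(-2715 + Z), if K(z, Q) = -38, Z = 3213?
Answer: -610/8051 ≈ -0.075767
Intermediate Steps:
(26/97 + K(57, -19))/(-2715 + Z) = (26/97 - 38)/(-2715 + 3213) = (26*(1/97) - 38)/498 = (26/97 - 38)*(1/498) = -3660/97*1/498 = -610/8051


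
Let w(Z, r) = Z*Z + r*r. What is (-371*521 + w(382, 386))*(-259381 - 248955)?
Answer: -51661679344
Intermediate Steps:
w(Z, r) = Z² + r²
(-371*521 + w(382, 386))*(-259381 - 248955) = (-371*521 + (382² + 386²))*(-259381 - 248955) = (-193291 + (145924 + 148996))*(-508336) = (-193291 + 294920)*(-508336) = 101629*(-508336) = -51661679344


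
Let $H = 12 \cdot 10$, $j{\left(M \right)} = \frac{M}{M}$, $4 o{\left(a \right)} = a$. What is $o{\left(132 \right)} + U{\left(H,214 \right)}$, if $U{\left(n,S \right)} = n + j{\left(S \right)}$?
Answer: $154$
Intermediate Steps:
$o{\left(a \right)} = \frac{a}{4}$
$j{\left(M \right)} = 1$
$H = 120$
$U{\left(n,S \right)} = 1 + n$ ($U{\left(n,S \right)} = n + 1 = 1 + n$)
$o{\left(132 \right)} + U{\left(H,214 \right)} = \frac{1}{4} \cdot 132 + \left(1 + 120\right) = 33 + 121 = 154$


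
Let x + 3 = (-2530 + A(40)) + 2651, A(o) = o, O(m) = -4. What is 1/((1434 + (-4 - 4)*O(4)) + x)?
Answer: 1/1624 ≈ 0.00061576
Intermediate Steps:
x = 158 (x = -3 + ((-2530 + 40) + 2651) = -3 + (-2490 + 2651) = -3 + 161 = 158)
1/((1434 + (-4 - 4)*O(4)) + x) = 1/((1434 + (-4 - 4)*(-4)) + 158) = 1/((1434 - 8*(-4)) + 158) = 1/((1434 + 32) + 158) = 1/(1466 + 158) = 1/1624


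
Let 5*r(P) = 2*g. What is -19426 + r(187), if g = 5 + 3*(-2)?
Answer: -97132/5 ≈ -19426.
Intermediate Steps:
g = -1 (g = 5 - 6 = -1)
r(P) = -⅖ (r(P) = (2*(-1))/5 = (⅕)*(-2) = -⅖)
-19426 + r(187) = -19426 - ⅖ = -97132/5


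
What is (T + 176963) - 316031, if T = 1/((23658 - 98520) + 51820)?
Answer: -3204404857/23042 ≈ -1.3907e+5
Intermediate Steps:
T = -1/23042 (T = 1/(-74862 + 51820) = 1/(-23042) = -1/23042 ≈ -4.3399e-5)
(T + 176963) - 316031 = (-1/23042 + 176963) - 316031 = 4077581445/23042 - 316031 = -3204404857/23042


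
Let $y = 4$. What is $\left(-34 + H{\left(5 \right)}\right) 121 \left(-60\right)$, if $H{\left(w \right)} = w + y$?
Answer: $181500$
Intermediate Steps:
$H{\left(w \right)} = 4 + w$ ($H{\left(w \right)} = w + 4 = 4 + w$)
$\left(-34 + H{\left(5 \right)}\right) 121 \left(-60\right) = \left(-34 + \left(4 + 5\right)\right) 121 \left(-60\right) = \left(-34 + 9\right) 121 \left(-60\right) = \left(-25\right) 121 \left(-60\right) = \left(-3025\right) \left(-60\right) = 181500$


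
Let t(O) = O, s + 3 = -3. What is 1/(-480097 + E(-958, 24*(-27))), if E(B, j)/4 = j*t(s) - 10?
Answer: -1/464585 ≈ -2.1525e-6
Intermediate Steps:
s = -6 (s = -3 - 3 = -6)
E(B, j) = -40 - 24*j (E(B, j) = 4*(j*(-6) - 10) = 4*(-6*j - 10) = 4*(-10 - 6*j) = -40 - 24*j)
1/(-480097 + E(-958, 24*(-27))) = 1/(-480097 + (-40 - 576*(-27))) = 1/(-480097 + (-40 - 24*(-648))) = 1/(-480097 + (-40 + 15552)) = 1/(-480097 + 15512) = 1/(-464585) = -1/464585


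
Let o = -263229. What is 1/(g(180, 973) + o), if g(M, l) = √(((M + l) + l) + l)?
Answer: -87743/23096501114 - √3099/69289503342 ≈ -3.7998e-6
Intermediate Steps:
g(M, l) = √(M + 3*l) (g(M, l) = √((M + 2*l) + l) = √(M + 3*l))
1/(g(180, 973) + o) = 1/(√(180 + 3*973) - 263229) = 1/(√(180 + 2919) - 263229) = 1/(√3099 - 263229) = 1/(-263229 + √3099)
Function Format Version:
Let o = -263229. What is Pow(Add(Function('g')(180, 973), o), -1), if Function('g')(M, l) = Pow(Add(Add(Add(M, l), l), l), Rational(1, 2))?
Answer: Add(Rational(-87743, 23096501114), Mul(Rational(-1, 69289503342), Pow(3099, Rational(1, 2)))) ≈ -3.7998e-6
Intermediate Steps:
Function('g')(M, l) = Pow(Add(M, Mul(3, l)), Rational(1, 2)) (Function('g')(M, l) = Pow(Add(Add(M, Mul(2, l)), l), Rational(1, 2)) = Pow(Add(M, Mul(3, l)), Rational(1, 2)))
Pow(Add(Function('g')(180, 973), o), -1) = Pow(Add(Pow(Add(180, Mul(3, 973)), Rational(1, 2)), -263229), -1) = Pow(Add(Pow(Add(180, 2919), Rational(1, 2)), -263229), -1) = Pow(Add(Pow(3099, Rational(1, 2)), -263229), -1) = Pow(Add(-263229, Pow(3099, Rational(1, 2))), -1)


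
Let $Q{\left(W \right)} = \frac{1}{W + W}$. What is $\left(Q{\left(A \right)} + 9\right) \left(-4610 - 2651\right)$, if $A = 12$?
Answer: $- \frac{1575637}{24} \approx -65652.0$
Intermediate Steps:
$Q{\left(W \right)} = \frac{1}{2 W}$
$\left(Q{\left(A \right)} + 9\right) \left(-4610 - 2651\right) = \left(\frac{1}{2 \cdot 12} + 9\right) \left(-4610 - 2651\right) = \left(\frac{1}{2} \cdot \frac{1}{12} + 9\right) \left(-7261\right) = \left(\frac{1}{24} + 9\right) \left(-7261\right) = \frac{217}{24} \left(-7261\right) = - \frac{1575637}{24}$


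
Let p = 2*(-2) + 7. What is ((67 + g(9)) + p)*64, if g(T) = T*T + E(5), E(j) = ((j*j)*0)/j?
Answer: 9664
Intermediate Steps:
E(j) = 0 (E(j) = (j²*0)/j = 0/j = 0)
p = 3 (p = -4 + 7 = 3)
g(T) = T² (g(T) = T*T + 0 = T² + 0 = T²)
((67 + g(9)) + p)*64 = ((67 + 9²) + 3)*64 = ((67 + 81) + 3)*64 = (148 + 3)*64 = 151*64 = 9664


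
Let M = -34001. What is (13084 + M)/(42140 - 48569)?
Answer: 20917/6429 ≈ 3.2535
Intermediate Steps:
(13084 + M)/(42140 - 48569) = (13084 - 34001)/(42140 - 48569) = -20917/(-6429) = -20917*(-1/6429) = 20917/6429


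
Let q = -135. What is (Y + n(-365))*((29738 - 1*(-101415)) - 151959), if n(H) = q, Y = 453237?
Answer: -9427240212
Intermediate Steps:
n(H) = -135
(Y + n(-365))*((29738 - 1*(-101415)) - 151959) = (453237 - 135)*((29738 - 1*(-101415)) - 151959) = 453102*((29738 + 101415) - 151959) = 453102*(131153 - 151959) = 453102*(-20806) = -9427240212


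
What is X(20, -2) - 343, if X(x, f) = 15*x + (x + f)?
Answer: -25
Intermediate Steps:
X(x, f) = f + 16*x (X(x, f) = 15*x + (f + x) = f + 16*x)
X(20, -2) - 343 = (-2 + 16*20) - 343 = (-2 + 320) - 343 = 318 - 343 = -25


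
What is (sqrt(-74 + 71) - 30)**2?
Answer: (30 - I*sqrt(3))**2 ≈ 897.0 - 103.92*I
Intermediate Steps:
(sqrt(-74 + 71) - 30)**2 = (sqrt(-3) - 30)**2 = (I*sqrt(3) - 30)**2 = (-30 + I*sqrt(3))**2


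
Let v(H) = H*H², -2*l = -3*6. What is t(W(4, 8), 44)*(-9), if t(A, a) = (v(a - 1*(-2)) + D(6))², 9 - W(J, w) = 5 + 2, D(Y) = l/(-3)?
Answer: -85263416001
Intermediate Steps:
l = 9 (l = -(-3)*6/2 = -½*(-18) = 9)
v(H) = H³
D(Y) = -3 (D(Y) = 9/(-3) = 9*(-⅓) = -3)
W(J, w) = 2 (W(J, w) = 9 - (5 + 2) = 9 - 1*7 = 9 - 7 = 2)
t(A, a) = (-3 + (2 + a)³)² (t(A, a) = ((a - 1*(-2))³ - 3)² = ((a + 2)³ - 3)² = ((2 + a)³ - 3)² = (-3 + (2 + a)³)²)
t(W(4, 8), 44)*(-9) = (-3 + (2 + 44)³)²*(-9) = (-3 + 46³)²*(-9) = (-3 + 97336)²*(-9) = 97333²*(-9) = 9473712889*(-9) = -85263416001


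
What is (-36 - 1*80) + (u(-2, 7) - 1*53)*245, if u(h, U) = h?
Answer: -13591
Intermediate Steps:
(-36 - 1*80) + (u(-2, 7) - 1*53)*245 = (-36 - 1*80) + (-2 - 1*53)*245 = (-36 - 80) + (-2 - 53)*245 = -116 - 55*245 = -116 - 13475 = -13591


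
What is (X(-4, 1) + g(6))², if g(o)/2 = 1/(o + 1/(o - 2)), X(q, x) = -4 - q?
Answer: 64/625 ≈ 0.10240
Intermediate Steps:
g(o) = 2/(o + 1/(-2 + o)) (g(o) = 2/(o + 1/(o - 2)) = 2/(o + 1/(-2 + o)))
(X(-4, 1) + g(6))² = ((-4 - 1*(-4)) + 2*(-2 + 6)/(1 + 6² - 2*6))² = ((-4 + 4) + 2*4/(1 + 36 - 12))² = (0 + 2*4/25)² = (0 + 2*(1/25)*4)² = (0 + 8/25)² = (8/25)² = 64/625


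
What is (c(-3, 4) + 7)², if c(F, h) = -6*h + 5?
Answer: 144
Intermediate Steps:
c(F, h) = 5 - 6*h
(c(-3, 4) + 7)² = ((5 - 6*4) + 7)² = ((5 - 24) + 7)² = (-19 + 7)² = (-12)² = 144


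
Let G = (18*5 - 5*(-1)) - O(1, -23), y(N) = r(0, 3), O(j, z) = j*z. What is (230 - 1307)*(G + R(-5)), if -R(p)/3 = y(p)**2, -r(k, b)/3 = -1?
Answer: -98007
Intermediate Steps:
r(k, b) = 3 (r(k, b) = -3*(-1) = 3)
y(N) = 3
R(p) = -27 (R(p) = -3*3**2 = -3*9 = -27)
G = 118 (G = (18*5 - 5*(-1)) - (-23) = (90 + 5) - 1*(-23) = 95 + 23 = 118)
(230 - 1307)*(G + R(-5)) = (230 - 1307)*(118 - 27) = -1077*91 = -98007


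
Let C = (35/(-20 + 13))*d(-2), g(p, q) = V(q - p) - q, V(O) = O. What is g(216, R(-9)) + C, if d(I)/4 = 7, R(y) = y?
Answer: -356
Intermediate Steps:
d(I) = 28 (d(I) = 4*7 = 28)
g(p, q) = -p (g(p, q) = (q - p) - q = -p)
C = -140 (C = (35/(-20 + 13))*28 = (35/(-7))*28 = (35*(-⅐))*28 = -5*28 = -140)
g(216, R(-9)) + C = -1*216 - 140 = -216 - 140 = -356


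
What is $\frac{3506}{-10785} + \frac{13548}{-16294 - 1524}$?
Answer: $- \frac{104292544}{96083565} \approx -1.0854$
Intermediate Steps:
$\frac{3506}{-10785} + \frac{13548}{-16294 - 1524} = 3506 \left(- \frac{1}{10785}\right) + \frac{13548}{-16294 - 1524} = - \frac{3506}{10785} + \frac{13548}{-17818} = - \frac{3506}{10785} + 13548 \left(- \frac{1}{17818}\right) = - \frac{3506}{10785} - \frac{6774}{8909} = - \frac{104292544}{96083565}$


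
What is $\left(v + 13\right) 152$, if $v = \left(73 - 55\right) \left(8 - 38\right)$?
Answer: $-80104$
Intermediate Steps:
$v = -540$ ($v = 18 \left(-30\right) = -540$)
$\left(v + 13\right) 152 = \left(-540 + 13\right) 152 = \left(-527\right) 152 = -80104$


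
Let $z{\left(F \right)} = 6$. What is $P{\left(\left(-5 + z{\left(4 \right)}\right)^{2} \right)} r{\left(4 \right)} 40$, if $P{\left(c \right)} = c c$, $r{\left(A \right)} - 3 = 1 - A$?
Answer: $0$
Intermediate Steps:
$r{\left(A \right)} = 4 - A$ ($r{\left(A \right)} = 3 - \left(-1 + A\right) = 4 - A$)
$P{\left(c \right)} = c^{2}$
$P{\left(\left(-5 + z{\left(4 \right)}\right)^{2} \right)} r{\left(4 \right)} 40 = \left(\left(-5 + 6\right)^{2}\right)^{2} \left(4 - 4\right) 40 = \left(1^{2}\right)^{2} \left(4 - 4\right) 40 = 1^{2} \cdot 0 \cdot 40 = 1 \cdot 0 \cdot 40 = 0 \cdot 40 = 0$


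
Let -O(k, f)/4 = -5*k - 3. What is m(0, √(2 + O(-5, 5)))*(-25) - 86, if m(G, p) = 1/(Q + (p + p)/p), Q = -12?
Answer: -167/2 ≈ -83.500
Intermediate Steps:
O(k, f) = 12 + 20*k (O(k, f) = -4*(-5*k - 3) = -4*(-3 - 5*k) = 12 + 20*k)
m(G, p) = -⅒ (m(G, p) = 1/(-12 + (p + p)/p) = 1/(-12 + (2*p)/p) = 1/(-12 + 2) = 1/(-10) = -⅒)
m(0, √(2 + O(-5, 5)))*(-25) - 86 = -⅒*(-25) - 86 = 5/2 - 86 = -167/2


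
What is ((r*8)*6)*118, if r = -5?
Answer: -28320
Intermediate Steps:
((r*8)*6)*118 = (-5*8*6)*118 = -40*6*118 = -240*118 = -28320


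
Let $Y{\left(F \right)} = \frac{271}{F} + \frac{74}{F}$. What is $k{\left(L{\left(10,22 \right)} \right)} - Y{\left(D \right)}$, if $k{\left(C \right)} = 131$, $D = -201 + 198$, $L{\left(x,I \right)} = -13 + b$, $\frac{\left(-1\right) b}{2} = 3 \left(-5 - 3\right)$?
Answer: $246$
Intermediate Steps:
$b = 48$ ($b = - 2 \cdot 3 \left(-5 - 3\right) = - 2 \cdot 3 \left(-8\right) = \left(-2\right) \left(-24\right) = 48$)
$L{\left(x,I \right)} = 35$ ($L{\left(x,I \right)} = -13 + 48 = 35$)
$D = -3$
$Y{\left(F \right)} = \frac{345}{F}$
$k{\left(L{\left(10,22 \right)} \right)} - Y{\left(D \right)} = 131 - \frac{345}{-3} = 131 - 345 \left(- \frac{1}{3}\right) = 131 - -115 = 131 + 115 = 246$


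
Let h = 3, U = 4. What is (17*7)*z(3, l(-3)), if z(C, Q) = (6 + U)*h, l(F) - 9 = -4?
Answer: 3570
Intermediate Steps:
l(F) = 5 (l(F) = 9 - 4 = 5)
z(C, Q) = 30 (z(C, Q) = (6 + 4)*3 = 10*3 = 30)
(17*7)*z(3, l(-3)) = (17*7)*30 = 119*30 = 3570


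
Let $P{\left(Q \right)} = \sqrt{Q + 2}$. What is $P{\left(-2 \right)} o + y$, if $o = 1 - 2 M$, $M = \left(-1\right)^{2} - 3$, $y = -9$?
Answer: $-9$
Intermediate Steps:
$M = -2$ ($M = 1 - 3 = -2$)
$o = 5$ ($o = 1 - -4 = 1 + 4 = 5$)
$P{\left(Q \right)} = \sqrt{2 + Q}$
$P{\left(-2 \right)} o + y = \sqrt{2 - 2} \cdot 5 - 9 = \sqrt{0} \cdot 5 - 9 = 0 \cdot 5 - 9 = 0 - 9 = -9$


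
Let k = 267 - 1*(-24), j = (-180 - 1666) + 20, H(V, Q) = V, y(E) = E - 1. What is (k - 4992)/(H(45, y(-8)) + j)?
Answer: 4701/1781 ≈ 2.6395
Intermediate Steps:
y(E) = -1 + E
j = -1826 (j = -1846 + 20 = -1826)
k = 291 (k = 267 + 24 = 291)
(k - 4992)/(H(45, y(-8)) + j) = (291 - 4992)/(45 - 1826) = -4701/(-1781) = -4701*(-1/1781) = 4701/1781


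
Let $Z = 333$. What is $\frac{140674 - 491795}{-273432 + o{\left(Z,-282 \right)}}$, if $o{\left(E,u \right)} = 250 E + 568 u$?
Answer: $\frac{351121}{350358} \approx 1.0022$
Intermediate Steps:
$\frac{140674 - 491795}{-273432 + o{\left(Z,-282 \right)}} = \frac{140674 - 491795}{-273432 + \left(250 \cdot 333 + 568 \left(-282\right)\right)} = - \frac{351121}{-273432 + \left(83250 - 160176\right)} = - \frac{351121}{-273432 - 76926} = - \frac{351121}{-350358} = \left(-351121\right) \left(- \frac{1}{350358}\right) = \frac{351121}{350358}$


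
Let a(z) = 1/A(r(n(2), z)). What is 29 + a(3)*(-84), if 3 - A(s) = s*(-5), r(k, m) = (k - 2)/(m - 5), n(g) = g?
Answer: 1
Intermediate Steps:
r(k, m) = (-2 + k)/(-5 + m)
A(s) = 3 + 5*s (A(s) = 3 - s*(-5) = 3 - (-5)*s = 3 + 5*s)
a(z) = ⅓ (a(z) = 1/(3 + 5*((-2 + 2)/(-5 + z))) = 1/(3 + 5*(0/(-5 + z))) = 1/(3 + 5*0) = 1/(3 + 0) = 1/3 = ⅓)
29 + a(3)*(-84) = 29 + (⅓)*(-84) = 29 - 28 = 1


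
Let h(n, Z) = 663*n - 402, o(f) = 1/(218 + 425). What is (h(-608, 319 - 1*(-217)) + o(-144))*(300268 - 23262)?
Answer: -71870413615142/643 ≈ -1.1177e+11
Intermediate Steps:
o(f) = 1/643
h(n, Z) = -402 + 663*n
(h(-608, 319 - 1*(-217)) + o(-144))*(300268 - 23262) = ((-402 + 663*(-608)) + 1/643)*(300268 - 23262) = ((-402 - 403104) + 1/643)*277006 = (-403506 + 1/643)*277006 = -259454357/643*277006 = -71870413615142/643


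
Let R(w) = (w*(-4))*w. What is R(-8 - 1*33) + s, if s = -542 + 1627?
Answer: -5639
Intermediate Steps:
s = 1085
R(w) = -4*w² (R(w) = (-4*w)*w = -4*w²)
R(-8 - 1*33) + s = -4*(-8 - 1*33)² + 1085 = -4*(-8 - 33)² + 1085 = -4*(-41)² + 1085 = -4*1681 + 1085 = -6724 + 1085 = -5639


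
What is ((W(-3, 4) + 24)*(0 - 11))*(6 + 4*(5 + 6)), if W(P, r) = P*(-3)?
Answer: -18150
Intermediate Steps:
W(P, r) = -3*P
((W(-3, 4) + 24)*(0 - 11))*(6 + 4*(5 + 6)) = ((-3*(-3) + 24)*(0 - 11))*(6 + 4*(5 + 6)) = ((9 + 24)*(-11))*(6 + 4*11) = (33*(-11))*(6 + 44) = -363*50 = -18150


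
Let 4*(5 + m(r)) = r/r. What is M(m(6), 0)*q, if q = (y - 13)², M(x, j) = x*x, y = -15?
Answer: 17689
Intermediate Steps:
m(r) = -19/4 (m(r) = -5 + (r/r)/4 = -5 + (¼)*1 = -5 + ¼ = -19/4)
M(x, j) = x²
q = 784 (q = (-15 - 13)² = (-28)² = 784)
M(m(6), 0)*q = (-19/4)²*784 = (361/16)*784 = 17689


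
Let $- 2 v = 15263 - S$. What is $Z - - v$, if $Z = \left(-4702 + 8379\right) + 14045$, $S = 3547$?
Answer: $11864$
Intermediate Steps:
$v = -5858$ ($v = - \frac{15263 - 3547}{2} = \left(- \frac{1}{2}\right) 11716 = -5858$)
$Z = 17722$ ($Z = 3677 + 14045 = 17722$)
$Z - - v = 17722 - \left(-1\right) \left(-5858\right) = 17722 - 5858 = 11864$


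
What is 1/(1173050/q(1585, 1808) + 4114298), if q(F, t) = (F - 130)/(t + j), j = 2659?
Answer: 97/748421196 ≈ 1.2961e-7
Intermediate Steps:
q(F, t) = (-130 + F)/(2659 + t) (q(F, t) = (F - 130)/(t + 2659) = (-130 + F)/(2659 + t))
1/(1173050/q(1585, 1808) + 4114298) = 1/(1173050/(((-130 + 1585)/(2659 + 1808))) + 4114298) = 1/(1173050/((1455/4467)) + 4114298) = 1/(1173050/(((1/4467)*1455)) + 4114298) = 1/(1173050/(485/1489) + 4114298) = 1/(1173050*(1489/485) + 4114298) = 1/(349334290/97 + 4114298) = 1/(748421196/97) = 97/748421196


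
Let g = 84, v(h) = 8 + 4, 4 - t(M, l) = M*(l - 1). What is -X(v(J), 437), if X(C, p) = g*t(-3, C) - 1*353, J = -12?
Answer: -2755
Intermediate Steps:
t(M, l) = 4 - M*(-1 + l) (t(M, l) = 4 - M*(l - 1) = 4 - M*(-1 + l))
v(h) = 12
X(C, p) = -269 + 252*C (X(C, p) = 84*(4 - 3 - 1*(-3)*C) - 1*353 = 84*(4 - 3 + 3*C) - 353 = 84*(1 + 3*C) - 353 = (84 + 252*C) - 353 = -269 + 252*C)
-X(v(J), 437) = -(-269 + 252*12) = -(-269 + 3024) = -1*2755 = -2755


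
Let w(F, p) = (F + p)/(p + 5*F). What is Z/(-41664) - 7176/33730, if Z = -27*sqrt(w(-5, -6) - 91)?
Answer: -3588/16865 + 9*I*sqrt(87110)/430528 ≈ -0.21275 + 0.0061699*I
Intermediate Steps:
w(F, p) = (F + p)/(p + 5*F)
Z = -27*I*sqrt(87110)/31 (Z = -27*sqrt((-5 - 6)/(-6 + 5*(-5)) - 91) = -27*sqrt(-11/(-6 - 25) - 91) = -27*sqrt(-11/(-31) - 91) = -27*sqrt(-1/31*(-11) - 91) = -27*sqrt(11/31 - 91) = -27*I*sqrt(87110)/31 ≈ -257.06*I)
Z/(-41664) - 7176/33730 = -27*I*sqrt(87110)/31/(-41664) - 7176/33730 = -27*I*sqrt(87110)/31*(-1/41664) - 7176*1/33730 = 9*I*sqrt(87110)/430528 - 3588/16865 = -3588/16865 + 9*I*sqrt(87110)/430528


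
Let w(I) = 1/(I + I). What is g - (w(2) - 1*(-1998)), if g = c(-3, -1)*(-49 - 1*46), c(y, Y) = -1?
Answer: -7613/4 ≈ -1903.3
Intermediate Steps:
w(I) = 1/(2*I)
g = 95 (g = -(-49 - 1*46) = -(-49 - 46) = -1*(-95) = 95)
g - (w(2) - 1*(-1998)) = 95 - ((1/2)/2 - 1*(-1998)) = 95 - ((1/2)*(1/2) + 1998) = 95 - (1/4 + 1998) = 95 - 1*7993/4 = 95 - 7993/4 = -7613/4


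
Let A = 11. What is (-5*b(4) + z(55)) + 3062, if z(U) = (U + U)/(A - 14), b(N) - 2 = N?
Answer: 8986/3 ≈ 2995.3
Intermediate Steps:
b(N) = 2 + N
z(U) = -2*U/3 (z(U) = (U + U)/(11 - 14) = (2*U)/(-3) = (2*U)*(-1/3) = -2*U/3)
(-5*b(4) + z(55)) + 3062 = (-5*(2 + 4) - 2/3*55) + 3062 = (-5*6 - 110/3) + 3062 = (-30 - 110/3) + 3062 = -200/3 + 3062 = 8986/3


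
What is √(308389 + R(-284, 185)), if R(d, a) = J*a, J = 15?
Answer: 2*√77791 ≈ 557.82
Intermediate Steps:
R(d, a) = 15*a
√(308389 + R(-284, 185)) = √(308389 + 15*185) = √(308389 + 2775) = √311164 = 2*√77791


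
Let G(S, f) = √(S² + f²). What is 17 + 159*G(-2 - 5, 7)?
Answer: 17 + 1113*√2 ≈ 1591.0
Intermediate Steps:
17 + 159*G(-2 - 5, 7) = 17 + 159*√((-2 - 5)² + 7²) = 17 + 159*√((-7)² + 49) = 17 + 159*√(49 + 49) = 17 + 159*√98 = 17 + 159*(7*√2) = 17 + 1113*√2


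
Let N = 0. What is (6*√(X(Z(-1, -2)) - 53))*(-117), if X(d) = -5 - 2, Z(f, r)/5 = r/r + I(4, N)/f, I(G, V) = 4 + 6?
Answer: -1404*I*√15 ≈ -5437.7*I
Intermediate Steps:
I(G, V) = 10
Z(f, r) = 5 + 50/f (Z(f, r) = 5*(r/r + 10/f) = 5*(1 + 10/f) = 5 + 50/f)
X(d) = -7
(6*√(X(Z(-1, -2)) - 53))*(-117) = (6*√(-7 - 53))*(-117) = (6*√(-60))*(-117) = (6*(2*I*√15))*(-117) = (12*I*√15)*(-117) = -1404*I*√15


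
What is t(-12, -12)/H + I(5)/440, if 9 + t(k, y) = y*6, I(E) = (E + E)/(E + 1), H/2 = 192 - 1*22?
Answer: -5261/22440 ≈ -0.23445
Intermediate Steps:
H = 340 (H = 2*(192 - 1*22) = 2*(192 - 22) = 2*170 = 340)
I(E) = 2*E/(1 + E) (I(E) = (2*E)/(1 + E) = 2*E/(1 + E))
t(k, y) = -9 + 6*y (t(k, y) = -9 + y*6 = -9 + 6*y)
t(-12, -12)/H + I(5)/440 = (-9 + 6*(-12))/340 + (2*5/(1 + 5))/440 = (-9 - 72)*(1/340) + (2*5/6)*(1/440) = -81*1/340 + (2*5*(⅙))*(1/440) = -81/340 + (5/3)*(1/440) = -81/340 + 1/264 = -5261/22440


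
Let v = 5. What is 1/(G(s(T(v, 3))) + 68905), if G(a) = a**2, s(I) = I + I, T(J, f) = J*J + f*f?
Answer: 1/73529 ≈ 1.3600e-5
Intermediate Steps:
T(J, f) = J**2 + f**2
s(I) = 2*I
1/(G(s(T(v, 3))) + 68905) = 1/((2*(5**2 + 3**2))**2 + 68905) = 1/((2*(25 + 9))**2 + 68905) = 1/((2*34)**2 + 68905) = 1/(68**2 + 68905) = 1/(4624 + 68905) = 1/73529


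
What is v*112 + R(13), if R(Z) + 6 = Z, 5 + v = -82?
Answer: -9737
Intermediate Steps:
v = -87 (v = -5 - 82 = -87)
R(Z) = -6 + Z
v*112 + R(13) = -87*112 + (-6 + 13) = -9744 + 7 = -9737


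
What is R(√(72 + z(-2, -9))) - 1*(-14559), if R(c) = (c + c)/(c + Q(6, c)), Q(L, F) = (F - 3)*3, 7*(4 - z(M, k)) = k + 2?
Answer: 16758025/1151 + 18*√77/1151 ≈ 14560.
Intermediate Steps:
z(M, k) = 26/7 - k/7 (z(M, k) = 4 - (k + 2)/7 = 4 - (2 + k)/7 = 4 + (-2/7 - k/7) = 26/7 - k/7)
Q(L, F) = -9 + 3*F (Q(L, F) = (-3 + F)*3 = -9 + 3*F)
R(c) = 2*c/(-9 + 4*c) (R(c) = (c + c)/(c + (-9 + 3*c)) = (2*c)/(-9 + 4*c) = 2*c/(-9 + 4*c))
R(√(72 + z(-2, -9))) - 1*(-14559) = 2*√(72 + (26/7 - ⅐*(-9)))/(-9 + 4*√(72 + (26/7 - ⅐*(-9)))) - 1*(-14559) = 2*√(72 + (26/7 + 9/7))/(-9 + 4*√(72 + (26/7 + 9/7))) + 14559 = 2*√(72 + 5)/(-9 + 4*√(72 + 5)) + 14559 = 2*√77/(-9 + 4*√77) + 14559 = 14559 + 2*√77/(-9 + 4*√77)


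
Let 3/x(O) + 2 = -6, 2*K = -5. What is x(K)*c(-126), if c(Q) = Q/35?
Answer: 27/20 ≈ 1.3500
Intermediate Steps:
K = -5/2 (K = (½)*(-5) = -5/2 ≈ -2.5000)
x(O) = -3/8 (x(O) = 3/(-2 - 6) = 3/(-8) = 3*(-⅛) = -3/8)
c(Q) = Q/35 (c(Q) = Q*(1/35) = Q/35)
x(K)*c(-126) = -3*(-126)/280 = -3/8*(-18/5) = 27/20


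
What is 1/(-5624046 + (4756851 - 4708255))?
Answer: -1/5575450 ≈ -1.7936e-7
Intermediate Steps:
1/(-5624046 + (4756851 - 4708255)) = 1/(-5624046 + 48596) = 1/(-5575450) = -1/5575450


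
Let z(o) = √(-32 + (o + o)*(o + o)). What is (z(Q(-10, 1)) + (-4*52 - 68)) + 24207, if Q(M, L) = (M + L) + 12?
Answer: 23933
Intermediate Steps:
Q(M, L) = 12 + L + M (Q(M, L) = (L + M) + 12 = 12 + L + M)
z(o) = √(-32 + 4*o²) (z(o) = √(-32 + (2*o)*(2*o)) = √(-32 + 4*o²))
(z(Q(-10, 1)) + (-4*52 - 68)) + 24207 = (2*√(-8 + (12 + 1 - 10)²) + (-4*52 - 68)) + 24207 = (2*√(-8 + 3²) + (-208 - 68)) + 24207 = (2*√(-8 + 9) - 276) + 24207 = (2*√1 - 276) + 24207 = (2*1 - 276) + 24207 = (2 - 276) + 24207 = -274 + 24207 = 23933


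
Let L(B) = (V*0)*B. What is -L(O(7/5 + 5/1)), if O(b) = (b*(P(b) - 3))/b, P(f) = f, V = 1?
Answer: 0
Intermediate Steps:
O(b) = -3 + b (O(b) = (b*(b - 3))/b = (b*(-3 + b))/b = -3 + b)
L(B) = 0 (L(B) = (1*0)*B = 0*B = 0)
-L(O(7/5 + 5/1)) = -1*0 = 0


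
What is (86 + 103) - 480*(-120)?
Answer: 57789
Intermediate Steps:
(86 + 103) - 480*(-120) = 189 + 57600 = 57789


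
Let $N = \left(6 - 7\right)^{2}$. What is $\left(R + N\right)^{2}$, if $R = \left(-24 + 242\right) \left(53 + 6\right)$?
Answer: $165456769$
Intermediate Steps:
$N = 1$ ($N = \left(-1\right)^{2} = 1$)
$R = 12862$ ($R = 218 \cdot 59 = 12862$)
$\left(R + N\right)^{2} = \left(12862 + 1\right)^{2} = 12863^{2} = 165456769$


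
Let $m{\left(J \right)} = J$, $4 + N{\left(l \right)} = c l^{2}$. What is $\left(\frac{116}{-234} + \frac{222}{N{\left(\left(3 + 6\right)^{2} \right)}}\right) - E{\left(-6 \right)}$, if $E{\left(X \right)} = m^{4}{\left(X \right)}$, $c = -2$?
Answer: $- \frac{995554457}{767871} \approx -1296.5$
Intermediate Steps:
$N{\left(l \right)} = -4 - 2 l^{2}$
$E{\left(X \right)} = X^{4}$
$\left(\frac{116}{-234} + \frac{222}{N{\left(\left(3 + 6\right)^{2} \right)}}\right) - E{\left(-6 \right)} = \left(\frac{116}{-234} + \frac{222}{-4 - 2 \left(\left(3 + 6\right)^{2}\right)^{2}}\right) - \left(-6\right)^{4} = \left(116 \left(- \frac{1}{234}\right) + \frac{222}{-4 - 2 \left(9^{2}\right)^{2}}\right) - 1296 = \left(- \frac{58}{117} + \frac{222}{-4 - 2 \cdot 81^{2}}\right) - 1296 = \left(- \frac{58}{117} + \frac{222}{-4 - 13122}\right) - 1296 = \left(- \frac{58}{117} + \frac{222}{-13126}\right) - 1296 = \left(- \frac{58}{117} + 222 \left(- \frac{1}{13126}\right)\right) - 1296 = \left(- \frac{58}{117} - \frac{111}{6563}\right) - 1296 = - \frac{393641}{767871} - 1296 = - \frac{995554457}{767871}$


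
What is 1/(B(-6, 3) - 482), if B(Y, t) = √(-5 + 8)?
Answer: -482/232321 - √3/232321 ≈ -0.0020822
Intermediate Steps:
B(Y, t) = √3
1/(B(-6, 3) - 482) = 1/(√3 - 482) = 1/(-482 + √3)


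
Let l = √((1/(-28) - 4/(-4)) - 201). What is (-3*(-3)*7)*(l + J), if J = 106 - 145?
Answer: -2457 + 9*I*√39207/2 ≈ -2457.0 + 891.03*I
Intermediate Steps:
J = -39
l = I*√39207/14 (l = √((1*(-1/28) - 4*(-¼)) - 201) = √((-1/28 + 1) - 201) = √(27/28 - 201) = √(-5601/28) = I*√39207/14 ≈ 14.143*I)
(-3*(-3)*7)*(l + J) = (-3*(-3)*7)*(I*√39207/14 - 39) = (9*7)*(-39 + I*√39207/14) = 63*(-39 + I*√39207/14) = -2457 + 9*I*√39207/2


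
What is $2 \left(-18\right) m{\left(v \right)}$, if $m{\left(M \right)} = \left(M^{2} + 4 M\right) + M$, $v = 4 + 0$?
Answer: $-1296$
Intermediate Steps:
$v = 4$
$m{\left(M \right)} = M^{2} + 5 M$
$2 \left(-18\right) m{\left(v \right)} = 2 \left(-18\right) 4 \left(5 + 4\right) = - 36 \cdot 4 \cdot 9 = \left(-36\right) 36 = -1296$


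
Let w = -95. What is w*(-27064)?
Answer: 2571080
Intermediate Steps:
w*(-27064) = -95*(-27064) = 2571080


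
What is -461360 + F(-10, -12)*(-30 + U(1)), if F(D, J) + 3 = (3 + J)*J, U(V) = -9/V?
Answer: -465455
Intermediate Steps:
F(D, J) = -3 + J*(3 + J) (F(D, J) = -3 + (3 + J)*J = -3 + J*(3 + J))
-461360 + F(-10, -12)*(-30 + U(1)) = -461360 + (-3 + (-12)**2 + 3*(-12))*(-30 - 9/1) = -461360 + (-3 + 144 - 36)*(-30 - 9*1) = -461360 + 105*(-30 - 9) = -461360 + 105*(-39) = -461360 - 4095 = -465455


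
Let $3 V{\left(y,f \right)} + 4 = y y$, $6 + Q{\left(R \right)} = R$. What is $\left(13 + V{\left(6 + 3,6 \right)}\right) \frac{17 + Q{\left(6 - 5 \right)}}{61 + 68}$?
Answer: $\frac{464}{129} \approx 3.5969$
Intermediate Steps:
$Q{\left(R \right)} = -6 + R$
$V{\left(y,f \right)} = - \frac{4}{3} + \frac{y^{2}}{3}$ ($V{\left(y,f \right)} = - \frac{4}{3} + \frac{y y}{3} = - \frac{4}{3} + \frac{y^{2}}{3}$)
$\left(13 + V{\left(6 + 3,6 \right)}\right) \frac{17 + Q{\left(6 - 5 \right)}}{61 + 68} = \left(13 - \left(\frac{4}{3} - \frac{\left(6 + 3\right)^{2}}{3}\right)\right) \frac{17 + \left(-6 + \left(6 - 5\right)\right)}{61 + 68} = \left(13 - \left(\frac{4}{3} - \frac{9^{2}}{3}\right)\right) \frac{17 + \left(-6 + 1\right)}{129} = \left(13 + \left(- \frac{4}{3} + \frac{1}{3} \cdot 81\right)\right) \left(17 - 5\right) \frac{1}{129} = \left(13 + \left(- \frac{4}{3} + 27\right)\right) 12 \cdot \frac{1}{129} = \left(13 + \frac{77}{3}\right) \frac{4}{43} = \frac{116}{3} \cdot \frac{4}{43} = \frac{464}{129}$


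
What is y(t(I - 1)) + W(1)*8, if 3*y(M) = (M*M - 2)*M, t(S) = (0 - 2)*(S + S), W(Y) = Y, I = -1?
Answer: 520/3 ≈ 173.33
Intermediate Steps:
t(S) = -4*S
y(M) = M*(-2 + M²)/3 (y(M) = ((M*M - 2)*M)/3 = ((M² - 2)*M)/3 = ((-2 + M²)*M)/3 = (M*(-2 + M²))/3 = M*(-2 + M²)/3)
y(t(I - 1)) + W(1)*8 = (-4*(-1 - 1))*(-2 + (-4*(-1 - 1))²)/3 + 1*8 = (-4*(-2))*(-2 + (-4*(-2))²)/3 + 8 = (⅓)*8*(-2 + 8²) + 8 = (⅓)*8*(-2 + 64) + 8 = (⅓)*8*62 + 8 = 496/3 + 8 = 520/3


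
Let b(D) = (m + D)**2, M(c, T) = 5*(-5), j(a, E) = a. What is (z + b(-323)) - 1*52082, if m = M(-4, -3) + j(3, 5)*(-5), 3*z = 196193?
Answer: 435254/3 ≈ 1.4508e+5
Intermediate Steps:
z = 196193/3 (z = (1/3)*196193 = 196193/3 ≈ 65398.)
M(c, T) = -25
m = -40 (m = -25 + 3*(-5) = -25 - 15 = -40)
b(D) = (-40 + D)**2
(z + b(-323)) - 1*52082 = (196193/3 + (-40 - 323)**2) - 1*52082 = (196193/3 + (-363)**2) - 52082 = (196193/3 + 131769) - 52082 = 591500/3 - 52082 = 435254/3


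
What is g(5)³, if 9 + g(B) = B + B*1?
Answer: 1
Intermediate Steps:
g(B) = -9 + 2*B (g(B) = -9 + (B + B*1) = -9 + (B + B) = -9 + 2*B)
g(5)³ = (-9 + 2*5)³ = (-9 + 10)³ = 1³ = 1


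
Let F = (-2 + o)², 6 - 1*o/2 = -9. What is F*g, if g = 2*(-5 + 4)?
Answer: -1568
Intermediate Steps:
o = 30 (o = 12 - 2*(-9) = 12 + 18 = 30)
F = 784 (F = (-2 + 30)² = 28² = 784)
g = -2 (g = 2*(-1) = -2)
F*g = 784*(-2) = -1568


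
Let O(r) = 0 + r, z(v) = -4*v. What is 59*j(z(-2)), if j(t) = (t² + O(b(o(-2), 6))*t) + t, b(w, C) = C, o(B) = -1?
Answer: 7080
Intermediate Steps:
O(r) = r
j(t) = t² + 7*t (j(t) = (t² + 6*t) + t = t² + 7*t)
59*j(z(-2)) = 59*((-4*(-2))*(7 - 4*(-2))) = 59*(8*(7 + 8)) = 59*(8*15) = 59*120 = 7080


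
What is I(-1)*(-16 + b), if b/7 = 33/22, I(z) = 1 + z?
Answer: 0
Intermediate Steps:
b = 21/2 (b = 7*(33/22) = 7*(33*(1/22)) = 7*(3/2) = 21/2 ≈ 10.500)
I(-1)*(-16 + b) = (1 - 1)*(-16 + 21/2) = 0*(-11/2) = 0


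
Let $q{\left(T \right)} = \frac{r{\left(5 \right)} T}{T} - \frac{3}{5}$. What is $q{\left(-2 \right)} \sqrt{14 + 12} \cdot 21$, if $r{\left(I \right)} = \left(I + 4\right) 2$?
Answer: $\frac{1827 \sqrt{26}}{5} \approx 1863.2$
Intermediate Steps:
$r{\left(I \right)} = 8 + 2 I$ ($r{\left(I \right)} = \left(4 + I\right) 2 = 8 + 2 I$)
$q{\left(T \right)} = \frac{87}{5}$ ($q{\left(T \right)} = \frac{\left(8 + 2 \cdot 5\right) T}{T} - \frac{3}{5} = \frac{\left(8 + 10\right) T}{T} - \frac{3}{5} = \frac{18 T}{T} - \frac{3}{5} = 18 - \frac{3}{5} = \frac{87}{5}$)
$q{\left(-2 \right)} \sqrt{14 + 12} \cdot 21 = \frac{87 \sqrt{14 + 12}}{5} \cdot 21 = \frac{87 \sqrt{26}}{5} \cdot 21 = \frac{1827 \sqrt{26}}{5}$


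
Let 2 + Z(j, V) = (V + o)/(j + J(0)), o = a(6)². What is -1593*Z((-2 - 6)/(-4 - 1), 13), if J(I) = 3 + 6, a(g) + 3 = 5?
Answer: 33453/53 ≈ 631.19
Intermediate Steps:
a(g) = 2 (a(g) = -3 + 5 = 2)
J(I) = 9
o = 4 (o = 2² = 4)
Z(j, V) = -2 + (4 + V)/(9 + j) (Z(j, V) = -2 + (V + 4)/(j + 9) = -2 + (4 + V)/(9 + j))
-1593*Z((-2 - 6)/(-4 - 1), 13) = -1593*(-14 + 13 - 2*(-2 - 6)/(-4 - 1))/(9 + (-2 - 6)/(-4 - 1)) = -1593*(-14 + 13 - (-16)/(-5))/(9 - 8/(-5)) = -1593*(-14 + 13 - (-16)*(-1)/5)/(9 - 8*(-⅕)) = -1593*(-14 + 13 - 2*8/5)/(9 + 8/5) = -1593*(-14 + 13 - 16/5)/53/5 = -7965*(-21)/(53*5) = -1593*(-21/53) = 33453/53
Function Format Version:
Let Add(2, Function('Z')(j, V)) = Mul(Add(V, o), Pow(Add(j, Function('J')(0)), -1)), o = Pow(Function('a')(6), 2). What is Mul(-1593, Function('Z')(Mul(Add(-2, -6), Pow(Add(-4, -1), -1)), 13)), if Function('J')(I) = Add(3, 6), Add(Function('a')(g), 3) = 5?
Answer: Rational(33453, 53) ≈ 631.19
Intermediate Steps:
Function('a')(g) = 2 (Function('a')(g) = Add(-3, 5) = 2)
Function('J')(I) = 9
o = 4 (o = Pow(2, 2) = 4)
Function('Z')(j, V) = Add(-2, Mul(Pow(Add(9, j), -1), Add(4, V))) (Function('Z')(j, V) = Add(-2, Mul(Add(V, 4), Pow(Add(j, 9), -1))) = Add(-2, Mul(Add(4, V), Pow(Add(9, j), -1))) = Add(-2, Mul(Pow(Add(9, j), -1), Add(4, V))))
Mul(-1593, Function('Z')(Mul(Add(-2, -6), Pow(Add(-4, -1), -1)), 13)) = Mul(-1593, Mul(Pow(Add(9, Mul(Add(-2, -6), Pow(Add(-4, -1), -1))), -1), Add(-14, 13, Mul(-2, Mul(Add(-2, -6), Pow(Add(-4, -1), -1)))))) = Mul(-1593, Mul(Pow(Add(9, Mul(-8, Pow(-5, -1))), -1), Add(-14, 13, Mul(-2, Mul(-8, Pow(-5, -1)))))) = Mul(-1593, Mul(Pow(Add(9, Mul(-8, Rational(-1, 5))), -1), Add(-14, 13, Mul(-2, Mul(-8, Rational(-1, 5)))))) = Mul(-1593, Mul(Pow(Add(9, Rational(8, 5)), -1), Add(-14, 13, Mul(-2, Rational(8, 5))))) = Mul(-1593, Mul(Pow(Rational(53, 5), -1), Add(-14, 13, Rational(-16, 5)))) = Mul(-1593, Mul(Rational(5, 53), Rational(-21, 5))) = Mul(-1593, Rational(-21, 53)) = Rational(33453, 53)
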